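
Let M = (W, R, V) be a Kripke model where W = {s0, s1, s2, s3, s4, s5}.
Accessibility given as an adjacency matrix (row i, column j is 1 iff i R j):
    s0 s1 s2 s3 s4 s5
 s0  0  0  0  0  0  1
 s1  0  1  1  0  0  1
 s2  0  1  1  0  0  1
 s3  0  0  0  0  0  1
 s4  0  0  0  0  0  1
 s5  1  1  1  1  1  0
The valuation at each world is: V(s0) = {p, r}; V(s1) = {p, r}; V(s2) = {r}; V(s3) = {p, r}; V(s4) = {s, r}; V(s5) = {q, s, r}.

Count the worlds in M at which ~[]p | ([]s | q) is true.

Let φ = ~[]p | ([]s | q). Evaluate φ at each world:
  s0 (successors {s5}): φ is true.
  s1 (successors {s1, s2, s5}): φ is true.
  s2 (successors {s1, s2, s5}): φ is true.
  s3 (successors {s5}): φ is true.
  s4 (successors {s5}): φ is true.
  s5 (successors {s0, s1, s2, s3, s4}): φ is true.
For instance, at s2:
  At s2: ~[]p is true, []s | q is false, so ~[]p | ([]s | q) is true.
    At s2: []p is false, so ~[]p is true.
      At s2: []p requires p at every successor {s1, s2, s5}.
        p fails at s2, so []p is false at s2.
    At s2: []s is false, q is false, so []s | q is false.
      At s2: []s requires s at every successor {s1, s2, s5}.
        s fails at s1, so []s is false at s2.
Satisfying worlds: {s0, s1, s2, s3, s4, s5}

6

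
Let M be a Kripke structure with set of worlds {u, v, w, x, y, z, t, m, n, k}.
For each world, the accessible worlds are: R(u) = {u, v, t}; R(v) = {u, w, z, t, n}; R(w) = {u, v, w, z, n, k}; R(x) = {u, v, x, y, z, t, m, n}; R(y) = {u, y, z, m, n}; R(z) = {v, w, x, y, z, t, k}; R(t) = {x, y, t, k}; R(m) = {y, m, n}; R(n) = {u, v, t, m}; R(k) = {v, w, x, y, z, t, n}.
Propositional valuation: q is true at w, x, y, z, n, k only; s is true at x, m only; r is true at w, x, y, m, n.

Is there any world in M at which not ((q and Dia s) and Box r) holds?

Let φ = not ((q and Dia s) and Box r). Evaluate φ at each world:
  u (successors {u, v, t}): φ is true.
  v (successors {u, w, z, t, n}): φ is true.
  w (successors {u, v, w, z, n, k}): φ is true.
  x (successors {u, v, x, y, z, t, m, n}): φ is true.
  y (successors {u, y, z, m, n}): φ is true.
  z (successors {v, w, x, y, z, t, k}): φ is true.
  t (successors {x, y, t, k}): φ is true.
  m (successors {y, m, n}): φ is true.
  n (successors {u, v, t, m}): φ is true.
  k (successors {v, w, x, y, z, t, n}): φ is true.
Detail at u (witness):
  At u: (q and Dia s) and Box r is false, so not ((q and Dia s) and Box r) is true.
    At u: q and Dia s is false, Box r is false, so (q and Dia s) and Box r is false.
      At u: q is false, Dia s is false, so q and Dia s is false.
      At u: Box r requires r at every successor {u, v, t}.
        r fails at u, so Box r is false at u.

Yes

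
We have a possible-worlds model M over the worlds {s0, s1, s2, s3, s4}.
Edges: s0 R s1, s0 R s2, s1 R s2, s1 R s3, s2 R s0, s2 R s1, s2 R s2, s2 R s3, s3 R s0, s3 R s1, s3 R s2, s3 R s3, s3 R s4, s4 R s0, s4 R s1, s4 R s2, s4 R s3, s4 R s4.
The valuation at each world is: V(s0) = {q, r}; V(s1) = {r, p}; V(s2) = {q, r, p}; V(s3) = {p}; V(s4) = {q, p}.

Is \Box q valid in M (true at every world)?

Let φ = \Box q. Evaluate φ at each world:
  s0 (successors {s1, s2}): φ is false.
  s1 (successors {s2, s3}): φ is false.
  s2 (successors {s0, s1, s2, s3}): φ is false.
  s3 (successors {s0, s1, s2, s3, s4}): φ is false.
  s4 (successors {s0, s1, s2, s3, s4}): φ is false.
Detail at s0 (counterexample):
  At s0: \Box q requires q at every successor {s1, s2}.
    q fails at s1, so \Box q is false at s0.

No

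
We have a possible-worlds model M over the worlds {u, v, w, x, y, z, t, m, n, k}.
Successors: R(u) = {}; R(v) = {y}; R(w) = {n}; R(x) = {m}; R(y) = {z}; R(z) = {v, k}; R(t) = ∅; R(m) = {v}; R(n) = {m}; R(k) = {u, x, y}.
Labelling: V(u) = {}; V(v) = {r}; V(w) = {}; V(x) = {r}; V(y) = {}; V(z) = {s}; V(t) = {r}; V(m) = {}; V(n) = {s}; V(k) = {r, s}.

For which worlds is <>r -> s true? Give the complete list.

u, v, w, x, y, z, t, n, k

Let φ = <>r -> s. Evaluate φ at each world:
  u (successors ∅): φ is true.
  v (successors {y}): φ is true.
  w (successors {n}): φ is true.
  x (successors {m}): φ is true.
  y (successors {z}): φ is true.
  z (successors {v, k}): φ is true.
  t (successors ∅): φ is true.
  m (successors {v}): φ is false.
  n (successors {m}): φ is true.
  k (successors {u, x, y}): φ is true.
For instance, at w:
  At w: <>r is false, s is false, so <>r -> s is true.
    At w: <>r requires r at some successor in {n}.
      At n: r is false.
    So <>r is false at w.
Satisfying worlds: {u, v, w, x, y, z, t, n, k}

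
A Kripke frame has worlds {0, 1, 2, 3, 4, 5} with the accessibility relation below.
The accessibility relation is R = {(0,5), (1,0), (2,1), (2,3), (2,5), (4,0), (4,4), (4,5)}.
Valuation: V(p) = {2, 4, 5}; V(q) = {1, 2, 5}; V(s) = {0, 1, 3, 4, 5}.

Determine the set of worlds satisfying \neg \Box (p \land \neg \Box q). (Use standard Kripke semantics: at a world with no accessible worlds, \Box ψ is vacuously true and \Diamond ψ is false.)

Recall that \Box ψ holds at a world iff ψ holds at every accessible world, and \Diamond ψ holds iff ψ holds at some accessible world.
Let φ = \neg \Box (p \land \neg \Box q). Evaluate φ at each world:
  0 (successors {5}): φ is true.
  1 (successors {0}): φ is true.
  2 (successors {1, 3, 5}): φ is true.
  3 (successors ∅): φ is false.
  4 (successors {0, 4, 5}): φ is true.
  5 (successors ∅): φ is false.
For instance, at 0:
  At 0: \Box (p \land \neg \Box q) is false, so \neg \Box (p \land \neg \Box q) is true.
    At 0: \Box (p \land \neg \Box q) requires p \land \neg \Box q at every successor {5}.
      p \land \neg \Box q fails at 5, so \Box (p \land \neg \Box q) is false at 0.
Satisfying worlds: {0, 1, 2, 4}

0, 1, 2, 4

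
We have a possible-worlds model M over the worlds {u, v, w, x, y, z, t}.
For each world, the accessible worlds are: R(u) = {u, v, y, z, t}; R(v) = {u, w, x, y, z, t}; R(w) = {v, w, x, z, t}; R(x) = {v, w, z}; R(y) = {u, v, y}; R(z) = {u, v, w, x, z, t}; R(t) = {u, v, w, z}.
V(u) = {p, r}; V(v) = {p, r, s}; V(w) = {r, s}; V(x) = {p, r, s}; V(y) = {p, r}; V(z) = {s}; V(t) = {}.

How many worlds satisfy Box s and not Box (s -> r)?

Let φ = Box s and not Box (s -> r). Evaluate φ at each world:
  u (successors {u, v, y, z, t}): φ is false.
  v (successors {u, w, x, y, z, t}): φ is false.
  w (successors {v, w, x, z, t}): φ is false.
  x (successors {v, w, z}): φ is true.
  y (successors {u, v, y}): φ is false.
  z (successors {u, v, w, x, z, t}): φ is false.
  t (successors {u, v, w, z}): φ is false.
For instance, at t:
  At t: Box s is false, not Box (s -> r) is true, so Box s and not Box (s -> r) is false.
    At t: Box s requires s at every successor {u, v, w, z}.
      s fails at u, so Box s is false at t.
    At t: Box (s -> r) is false, so not Box (s -> r) is true.
      At t: Box (s -> r) requires s -> r at every successor {u, v, w, z}.
        s -> r fails at z, so Box (s -> r) is false at t.
Satisfying worlds: {x}

1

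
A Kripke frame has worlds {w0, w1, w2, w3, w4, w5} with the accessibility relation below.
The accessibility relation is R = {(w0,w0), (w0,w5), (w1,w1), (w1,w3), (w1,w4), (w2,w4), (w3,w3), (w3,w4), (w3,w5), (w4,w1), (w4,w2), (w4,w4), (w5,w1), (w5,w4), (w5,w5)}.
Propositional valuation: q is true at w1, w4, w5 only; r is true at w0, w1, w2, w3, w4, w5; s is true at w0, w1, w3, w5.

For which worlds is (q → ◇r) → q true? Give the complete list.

Recall that ◇ψ holds at a world iff ψ holds at some accessible world.
Let φ = (q → ◇r) → q. Evaluate φ at each world:
  w0 (successors {w0, w5}): φ is false.
  w1 (successors {w1, w3, w4}): φ is true.
  w2 (successors {w4}): φ is false.
  w3 (successors {w3, w4, w5}): φ is false.
  w4 (successors {w1, w2, w4}): φ is true.
  w5 (successors {w1, w4, w5}): φ is true.
For instance, at w2:
  At w2: q → ◇r is true, q is false, so (q → ◇r) → q is false.
    At w2: q is false, ◇r is true, so q → ◇r is true.
      At w2: ◇r requires r at some successor in {w4}.
        r holds at w4, so ◇r is true at w2.
Satisfying worlds: {w1, w4, w5}

w1, w4, w5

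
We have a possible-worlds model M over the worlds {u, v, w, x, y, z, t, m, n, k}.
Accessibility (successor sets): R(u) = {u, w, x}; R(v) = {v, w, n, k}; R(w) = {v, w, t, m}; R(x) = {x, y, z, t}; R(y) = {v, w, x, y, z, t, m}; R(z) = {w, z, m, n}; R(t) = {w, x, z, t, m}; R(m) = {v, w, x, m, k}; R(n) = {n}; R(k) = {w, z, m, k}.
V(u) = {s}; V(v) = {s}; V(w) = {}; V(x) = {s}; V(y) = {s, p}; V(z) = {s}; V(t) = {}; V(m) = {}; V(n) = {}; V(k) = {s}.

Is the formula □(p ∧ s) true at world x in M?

No

Recall that □ψ holds at a world iff ψ holds at every accessible world, and ◇ψ holds iff ψ holds at some accessible world.
At x: □(p ∧ s) requires p ∧ s at every successor {x, y, z, t}.
  p ∧ s fails at x, so □(p ∧ s) is false at x.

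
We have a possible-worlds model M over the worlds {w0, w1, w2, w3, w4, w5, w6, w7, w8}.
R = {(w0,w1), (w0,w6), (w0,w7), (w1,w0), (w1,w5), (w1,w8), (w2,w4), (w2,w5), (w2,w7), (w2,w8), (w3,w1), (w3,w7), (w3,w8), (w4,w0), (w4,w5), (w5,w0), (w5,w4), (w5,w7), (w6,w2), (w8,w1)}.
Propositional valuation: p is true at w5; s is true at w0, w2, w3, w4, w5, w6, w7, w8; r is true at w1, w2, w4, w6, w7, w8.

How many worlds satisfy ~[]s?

3

Let φ = ~[]s. Evaluate φ at each world:
  w0 (successors {w1, w6, w7}): φ is true.
  w1 (successors {w0, w5, w8}): φ is false.
  w2 (successors {w4, w5, w7, w8}): φ is false.
  w3 (successors {w1, w7, w8}): φ is true.
  w4 (successors {w0, w5}): φ is false.
  w5 (successors {w0, w4, w7}): φ is false.
  w6 (successors {w2}): φ is false.
  w7 (successors ∅): φ is false.
  w8 (successors {w1}): φ is true.
For instance, at w3:
  At w3: []s is false, so ~[]s is true.
    At w3: []s requires s at every successor {w1, w7, w8}.
      s fails at w1, so []s is false at w3.
Satisfying worlds: {w0, w3, w8}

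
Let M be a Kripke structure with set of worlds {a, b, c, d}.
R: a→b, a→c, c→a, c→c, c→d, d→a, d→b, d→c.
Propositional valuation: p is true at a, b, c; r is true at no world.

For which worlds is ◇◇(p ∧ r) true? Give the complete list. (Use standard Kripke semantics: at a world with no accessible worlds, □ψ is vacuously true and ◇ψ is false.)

none

Recall that ◇ψ holds at a world iff ψ holds at some accessible world.
Let φ = ◇◇(p ∧ r). Evaluate φ at each world:
  a (successors {b, c}): φ is false.
  b (successors ∅): φ is false.
  c (successors {a, c, d}): φ is false.
  d (successors {a, b, c}): φ is false.
For instance, at a:
  At a: ◇◇(p ∧ r) requires ◇(p ∧ r) at some successor in {b, c}.
    At b: ◇(p ∧ r) is false.
    At c: ◇(p ∧ r) is false.
  So ◇◇(p ∧ r) is false at a.
Satisfying worlds: none.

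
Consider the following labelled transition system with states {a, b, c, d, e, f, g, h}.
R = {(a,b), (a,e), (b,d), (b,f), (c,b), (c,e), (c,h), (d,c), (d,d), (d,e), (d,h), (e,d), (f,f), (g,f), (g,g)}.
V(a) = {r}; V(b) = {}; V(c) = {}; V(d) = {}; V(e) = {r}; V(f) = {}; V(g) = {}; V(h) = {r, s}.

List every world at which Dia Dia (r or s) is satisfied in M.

Let φ = Dia Dia (r or s). Evaluate φ at each world:
  a (successors {b, e}): φ is false.
  b (successors {d, f}): φ is true.
  c (successors {b, e, h}): φ is false.
  d (successors {c, d, e, h}): φ is true.
  e (successors {d}): φ is true.
  f (successors {f}): φ is false.
  g (successors {f, g}): φ is false.
  h (successors ∅): φ is false.
For instance, at f:
  At f: Dia Dia (r or s) requires Dia (r or s) at some successor in {f}.
    At f: Dia (r or s) is false.
  So Dia Dia (r or s) is false at f.
Satisfying worlds: {b, d, e}

b, d, e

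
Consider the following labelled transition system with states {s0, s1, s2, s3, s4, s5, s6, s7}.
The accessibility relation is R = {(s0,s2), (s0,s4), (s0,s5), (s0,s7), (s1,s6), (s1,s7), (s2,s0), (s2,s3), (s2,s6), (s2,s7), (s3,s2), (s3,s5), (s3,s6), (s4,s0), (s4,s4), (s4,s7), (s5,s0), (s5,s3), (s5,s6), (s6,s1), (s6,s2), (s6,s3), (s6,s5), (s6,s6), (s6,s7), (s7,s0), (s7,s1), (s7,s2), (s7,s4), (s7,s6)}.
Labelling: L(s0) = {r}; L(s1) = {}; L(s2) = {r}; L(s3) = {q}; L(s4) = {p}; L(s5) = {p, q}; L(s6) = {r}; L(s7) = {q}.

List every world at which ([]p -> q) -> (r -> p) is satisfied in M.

Let φ = ([]p -> q) -> (r -> p). Evaluate φ at each world:
  s0 (successors {s2, s4, s5, s7}): φ is false.
  s1 (successors {s6, s7}): φ is true.
  s2 (successors {s0, s3, s6, s7}): φ is false.
  s3 (successors {s2, s5, s6}): φ is true.
  s4 (successors {s0, s4, s7}): φ is true.
  s5 (successors {s0, s3, s6}): φ is true.
  s6 (successors {s1, s2, s3, s5, s6, s7}): φ is false.
  s7 (successors {s0, s1, s2, s4, s6}): φ is true.
For instance, at s5:
  At s5: []p -> q is true, r -> p is true, so ([]p -> q) -> (r -> p) is true.
    At s5: []p is false, q is true, so []p -> q is true.
      At s5: []p requires p at every successor {s0, s3, s6}.
        p fails at s0, so []p is false at s5.
Satisfying worlds: {s1, s3, s4, s5, s7}

s1, s3, s4, s5, s7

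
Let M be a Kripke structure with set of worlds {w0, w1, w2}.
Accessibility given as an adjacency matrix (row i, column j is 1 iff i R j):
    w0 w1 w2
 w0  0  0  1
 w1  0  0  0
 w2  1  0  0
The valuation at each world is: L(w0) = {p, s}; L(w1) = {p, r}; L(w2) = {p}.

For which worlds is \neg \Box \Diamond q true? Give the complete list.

w0, w2

Let φ = \neg \Box \Diamond q. Evaluate φ at each world:
  w0 (successors {w2}): φ is true.
  w1 (successors ∅): φ is false.
  w2 (successors {w0}): φ is true.
For instance, at w0:
  At w0: \Box \Diamond q is false, so \neg \Box \Diamond q is true.
    At w0: \Box \Diamond q requires \Diamond q at every successor {w2}.
      \Diamond q fails at w2, so \Box \Diamond q is false at w0.
Satisfying worlds: {w0, w2}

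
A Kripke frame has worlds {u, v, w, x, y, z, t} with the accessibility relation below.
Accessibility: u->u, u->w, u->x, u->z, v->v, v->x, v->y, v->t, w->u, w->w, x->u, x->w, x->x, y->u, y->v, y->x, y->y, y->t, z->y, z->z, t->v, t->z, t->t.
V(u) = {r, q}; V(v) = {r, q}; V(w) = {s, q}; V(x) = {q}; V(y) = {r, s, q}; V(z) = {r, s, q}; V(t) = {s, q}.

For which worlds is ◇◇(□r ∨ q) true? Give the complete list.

u, v, w, x, y, z, t

Let φ = ◇◇(□r ∨ q). Evaluate φ at each world:
  u (successors {u, w, x, z}): φ is true.
  v (successors {v, x, y, t}): φ is true.
  w (successors {u, w}): φ is true.
  x (successors {u, w, x}): φ is true.
  y (successors {u, v, x, y, t}): φ is true.
  z (successors {y, z}): φ is true.
  t (successors {v, z, t}): φ is true.
For instance, at y:
  At y: ◇◇(□r ∨ q) requires ◇(□r ∨ q) at some successor in {u, v, x, y, t}.
    ◇(□r ∨ q) holds at u, so ◇◇(□r ∨ q) is true at y.
      At u: ◇(□r ∨ q) requires □r ∨ q at some successor in {u, w, x, z}.
        □r ∨ q holds at u, so ◇(□r ∨ q) is true at u.
Satisfying worlds: {u, v, w, x, y, z, t}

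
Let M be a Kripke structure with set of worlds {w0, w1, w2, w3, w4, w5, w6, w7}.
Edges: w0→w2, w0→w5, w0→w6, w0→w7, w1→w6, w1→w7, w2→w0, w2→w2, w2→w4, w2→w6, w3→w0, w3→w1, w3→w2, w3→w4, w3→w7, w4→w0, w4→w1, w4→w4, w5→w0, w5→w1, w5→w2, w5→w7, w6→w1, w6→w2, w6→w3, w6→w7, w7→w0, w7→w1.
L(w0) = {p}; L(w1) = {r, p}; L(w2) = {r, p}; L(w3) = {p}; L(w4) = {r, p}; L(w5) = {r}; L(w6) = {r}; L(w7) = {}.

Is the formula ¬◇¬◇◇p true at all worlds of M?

Yes

Recall that ◇ψ holds at a world iff ψ holds at some accessible world.
Let φ = ¬◇¬◇◇p. Evaluate φ at each world:
  w0 (successors {w2, w5, w6, w7}): φ is true.
  w1 (successors {w6, w7}): φ is true.
  w2 (successors {w0, w2, w4, w6}): φ is true.
  w3 (successors {w0, w1, w2, w4, w7}): φ is true.
  w4 (successors {w0, w1, w4}): φ is true.
  w5 (successors {w0, w1, w2, w7}): φ is true.
  w6 (successors {w1, w2, w3, w7}): φ is true.
  w7 (successors {w0, w1}): φ is true.
For instance, at w3:
  At w3: ◇¬◇◇p is false, so ¬◇¬◇◇p is true.
    At w3: ◇¬◇◇p requires ¬◇◇p at some successor in {w0, w1, w2, w4, w7}.
      At w0: ¬◇◇p is false.
      At w1: ¬◇◇p is false.
      At w2: ¬◇◇p is false.
      At w4: ¬◇◇p is false.
      At w7: ¬◇◇p is false.
    So ◇¬◇◇p is false at w3.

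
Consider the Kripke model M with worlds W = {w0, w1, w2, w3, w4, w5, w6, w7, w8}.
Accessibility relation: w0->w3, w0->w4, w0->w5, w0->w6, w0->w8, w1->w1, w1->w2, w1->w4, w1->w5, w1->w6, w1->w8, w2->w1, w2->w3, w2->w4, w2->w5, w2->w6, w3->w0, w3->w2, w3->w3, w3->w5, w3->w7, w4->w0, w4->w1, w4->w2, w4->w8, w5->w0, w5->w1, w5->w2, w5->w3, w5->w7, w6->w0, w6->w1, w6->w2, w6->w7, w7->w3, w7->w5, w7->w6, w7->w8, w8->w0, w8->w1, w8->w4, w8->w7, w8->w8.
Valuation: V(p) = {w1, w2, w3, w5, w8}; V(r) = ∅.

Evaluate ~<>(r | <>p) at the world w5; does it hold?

No

At w5: <>(r | <>p) is true, so ~<>(r | <>p) is false.
  At w5: <>(r | <>p) requires r | <>p at some successor in {w0, w1, w2, w3, w7}.
    r | <>p holds at w0, so <>(r | <>p) is true at w5.
      At w0: r is false, <>p is true, so r | <>p is true.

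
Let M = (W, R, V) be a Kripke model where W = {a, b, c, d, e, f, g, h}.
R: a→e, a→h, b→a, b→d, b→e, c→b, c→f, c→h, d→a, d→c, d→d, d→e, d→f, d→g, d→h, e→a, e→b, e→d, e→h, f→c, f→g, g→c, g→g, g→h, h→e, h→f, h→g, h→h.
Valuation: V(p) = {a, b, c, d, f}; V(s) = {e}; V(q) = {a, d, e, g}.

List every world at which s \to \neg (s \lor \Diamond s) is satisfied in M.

a, b, c, d, f, g, h

Recall that \Diamond ψ holds at a world iff ψ holds at some accessible world.
Let φ = s \to \neg (s \lor \Diamond s). Evaluate φ at each world:
  a (successors {e, h}): φ is true.
  b (successors {a, d, e}): φ is true.
  c (successors {b, f, h}): φ is true.
  d (successors {a, c, d, e, f, g, h}): φ is true.
  e (successors {a, b, d, h}): φ is false.
  f (successors {c, g}): φ is true.
  g (successors {c, g, h}): φ is true.
  h (successors {e, f, g, h}): φ is true.
For instance, at f:
  At f: s is false, \neg (s \lor \Diamond s) is true, so s \to \neg (s \lor \Diamond s) is true.
    At f: s \lor \Diamond s is false, so \neg (s \lor \Diamond s) is true.
      At f: s is false, \Diamond s is false, so s \lor \Diamond s is false.
Satisfying worlds: {a, b, c, d, f, g, h}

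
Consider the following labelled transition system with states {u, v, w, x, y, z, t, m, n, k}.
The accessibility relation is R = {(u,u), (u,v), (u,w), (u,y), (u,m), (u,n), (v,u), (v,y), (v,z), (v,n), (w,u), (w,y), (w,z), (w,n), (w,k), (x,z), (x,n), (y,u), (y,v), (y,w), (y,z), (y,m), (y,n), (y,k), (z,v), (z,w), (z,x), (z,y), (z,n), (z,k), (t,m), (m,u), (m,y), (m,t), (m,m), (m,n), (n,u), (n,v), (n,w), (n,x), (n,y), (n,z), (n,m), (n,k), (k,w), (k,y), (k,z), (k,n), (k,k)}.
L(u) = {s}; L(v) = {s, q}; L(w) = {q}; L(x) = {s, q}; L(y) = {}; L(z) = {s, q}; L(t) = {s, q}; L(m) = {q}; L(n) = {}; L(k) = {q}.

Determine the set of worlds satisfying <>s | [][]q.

Let φ = <>s | [][]q. Evaluate φ at each world:
  u (successors {u, v, w, y, m, n}): φ is true.
  v (successors {u, y, z, n}): φ is true.
  w (successors {u, y, z, n, k}): φ is true.
  x (successors {z, n}): φ is true.
  y (successors {u, v, w, z, m, n, k}): φ is true.
  z (successors {v, w, x, y, n, k}): φ is true.
  t (successors {m}): φ is false.
  m (successors {u, y, t, m, n}): φ is true.
  n (successors {u, v, w, x, y, z, m, k}): φ is true.
  k (successors {w, y, z, n, k}): φ is true.
For instance, at y:
  At y: <>s is true, [][]q is false, so <>s | [][]q is true.
    At y: <>s requires s at some successor in {u, v, w, z, m, n, k}.
      s holds at u, so <>s is true at y.
    At y: [][]q requires []q at every successor {u, v, w, z, m, n, k}.
      []q fails at u, so [][]q is false at y.
Satisfying worlds: {u, v, w, x, y, z, m, n, k}

u, v, w, x, y, z, m, n, k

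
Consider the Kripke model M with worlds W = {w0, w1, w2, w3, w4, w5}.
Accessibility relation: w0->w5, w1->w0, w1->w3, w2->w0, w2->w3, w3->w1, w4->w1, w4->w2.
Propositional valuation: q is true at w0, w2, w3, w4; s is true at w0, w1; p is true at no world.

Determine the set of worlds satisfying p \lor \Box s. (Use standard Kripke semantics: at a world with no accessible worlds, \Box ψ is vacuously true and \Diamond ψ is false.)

Let φ = p \lor \Box s. Evaluate φ at each world:
  w0 (successors {w5}): φ is false.
  w1 (successors {w0, w3}): φ is false.
  w2 (successors {w0, w3}): φ is false.
  w3 (successors {w1}): φ is true.
  w4 (successors {w1, w2}): φ is false.
  w5 (successors ∅): φ is true.
For instance, at w0:
  At w0: p is false, \Box s is false, so p \lor \Box s is false.
    At w0: \Box s requires s at every successor {w5}.
      s fails at w5, so \Box s is false at w0.
Satisfying worlds: {w3, w5}

w3, w5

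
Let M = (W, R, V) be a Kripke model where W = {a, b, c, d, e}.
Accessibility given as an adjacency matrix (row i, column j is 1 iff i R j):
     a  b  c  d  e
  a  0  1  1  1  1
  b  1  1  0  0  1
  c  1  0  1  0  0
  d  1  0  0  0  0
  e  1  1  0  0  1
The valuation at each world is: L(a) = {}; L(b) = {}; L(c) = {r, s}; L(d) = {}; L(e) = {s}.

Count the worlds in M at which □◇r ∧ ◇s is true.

Let φ = □◇r ∧ ◇s. Evaluate φ at each world:
  a (successors {b, c, d, e}): φ is false.
  b (successors {a, b, e}): φ is false.
  c (successors {a, c}): φ is true.
  d (successors {a}): φ is false.
  e (successors {a, b, e}): φ is false.
For instance, at b:
  At b: □◇r is false, ◇s is true, so □◇r ∧ ◇s is false.
    At b: □◇r requires ◇r at every successor {a, b, e}.
      ◇r fails at b, so □◇r is false at b.
    At b: ◇s requires s at some successor in {a, b, e}.
      s holds at e, so ◇s is true at b.
Satisfying worlds: {c}

1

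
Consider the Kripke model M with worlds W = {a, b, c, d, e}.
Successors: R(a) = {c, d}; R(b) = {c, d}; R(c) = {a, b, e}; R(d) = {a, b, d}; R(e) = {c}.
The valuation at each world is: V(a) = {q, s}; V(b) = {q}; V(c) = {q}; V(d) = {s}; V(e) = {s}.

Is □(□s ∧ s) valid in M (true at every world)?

No

Recall that □ψ holds at a world iff ψ holds at every accessible world, and ◇ψ holds iff ψ holds at some accessible world.
Let φ = □(□s ∧ s). Evaluate φ at each world:
  a (successors {c, d}): φ is false.
  b (successors {c, d}): φ is false.
  c (successors {a, b, e}): φ is false.
  d (successors {a, b, d}): φ is false.
  e (successors {c}): φ is false.
Detail at a (counterexample):
  At a: □(□s ∧ s) requires □s ∧ s at every successor {c, d}.
    □s ∧ s fails at c, so □(□s ∧ s) is false at a.
      At c: □s is false, s is false, so □s ∧ s is false.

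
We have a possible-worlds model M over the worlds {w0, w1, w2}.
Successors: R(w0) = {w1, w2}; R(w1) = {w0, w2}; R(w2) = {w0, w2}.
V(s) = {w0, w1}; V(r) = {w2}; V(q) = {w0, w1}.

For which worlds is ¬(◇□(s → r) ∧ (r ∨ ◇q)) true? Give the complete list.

Let φ = ¬(◇□(s → r) ∧ (r ∨ ◇q)). Evaluate φ at each world:
  w0 (successors {w1, w2}): φ is true.
  w1 (successors {w0, w2}): φ is true.
  w2 (successors {w0, w2}): φ is true.
For instance, at w2:
  At w2: ◇□(s → r) ∧ (r ∨ ◇q) is false, so ¬(◇□(s → r) ∧ (r ∨ ◇q)) is true.
    At w2: ◇□(s → r) is false, r ∨ ◇q is true, so ◇□(s → r) ∧ (r ∨ ◇q) is false.
      At w2: ◇□(s → r) requires □(s → r) at some successor in {w0, w2}.
        At w0: □(s → r) is false.
        At w2: □(s → r) is false.
      So ◇□(s → r) is false at w2.
      At w2: r is true, ◇q is true, so r ∨ ◇q is true.
Satisfying worlds: {w0, w1, w2}

w0, w1, w2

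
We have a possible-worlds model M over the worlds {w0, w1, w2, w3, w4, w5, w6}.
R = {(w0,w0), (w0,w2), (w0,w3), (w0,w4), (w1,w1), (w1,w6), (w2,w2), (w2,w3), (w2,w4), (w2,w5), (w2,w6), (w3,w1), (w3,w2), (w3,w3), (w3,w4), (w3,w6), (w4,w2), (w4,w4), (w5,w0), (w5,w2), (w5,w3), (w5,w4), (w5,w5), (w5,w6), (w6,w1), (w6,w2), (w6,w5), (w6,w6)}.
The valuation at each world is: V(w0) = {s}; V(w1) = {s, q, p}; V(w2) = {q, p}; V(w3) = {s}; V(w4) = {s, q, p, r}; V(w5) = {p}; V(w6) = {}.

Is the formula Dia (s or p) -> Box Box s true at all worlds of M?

Recall that Box ψ holds at a world iff ψ holds at every accessible world, and Dia ψ holds iff ψ holds at some accessible world.
Let φ = Dia (s or p) -> Box Box s. Evaluate φ at each world:
  w0 (successors {w0, w2, w3, w4}): φ is false.
  w1 (successors {w1, w6}): φ is false.
  w2 (successors {w2, w3, w4, w5, w6}): φ is false.
  w3 (successors {w1, w2, w3, w4, w6}): φ is false.
  w4 (successors {w2, w4}): φ is false.
  w5 (successors {w0, w2, w3, w4, w5, w6}): φ is false.
  w6 (successors {w1, w2, w5, w6}): φ is false.
Detail at w0 (counterexample):
  At w0: Dia (s or p) is true, Box Box s is false, so Dia (s or p) -> Box Box s is false.
    At w0: Dia (s or p) requires s or p at some successor in {w0, w2, w3, w4}.
      s or p holds at w0, so Dia (s or p) is true at w0.
    At w0: Box Box s requires Box s at every successor {w0, w2, w3, w4}.
      Box s fails at w0, so Box Box s is false at w0.

No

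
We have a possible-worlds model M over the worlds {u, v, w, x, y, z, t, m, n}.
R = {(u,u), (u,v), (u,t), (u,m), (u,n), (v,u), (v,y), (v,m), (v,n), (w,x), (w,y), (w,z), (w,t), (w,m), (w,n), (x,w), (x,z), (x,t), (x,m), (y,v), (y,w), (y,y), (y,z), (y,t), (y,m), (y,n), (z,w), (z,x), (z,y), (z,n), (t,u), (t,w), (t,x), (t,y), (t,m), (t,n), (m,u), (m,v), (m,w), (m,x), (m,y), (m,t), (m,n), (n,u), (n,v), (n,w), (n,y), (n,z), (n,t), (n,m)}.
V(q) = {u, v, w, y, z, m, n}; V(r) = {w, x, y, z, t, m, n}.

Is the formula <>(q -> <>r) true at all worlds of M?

Yes

Let φ = <>(q -> <>r). Evaluate φ at each world:
  u (successors {u, v, t, m, n}): φ is true.
  v (successors {u, y, m, n}): φ is true.
  w (successors {x, y, z, t, m, n}): φ is true.
  x (successors {w, z, t, m}): φ is true.
  y (successors {v, w, y, z, t, m, n}): φ is true.
  z (successors {w, x, y, n}): φ is true.
  t (successors {u, w, x, y, m, n}): φ is true.
  m (successors {u, v, w, x, y, t, n}): φ is true.
  n (successors {u, v, w, y, z, t, m}): φ is true.
For instance, at x:
  At x: <>(q -> <>r) requires q -> <>r at some successor in {w, z, t, m}.
    q -> <>r holds at w, so <>(q -> <>r) is true at x.
      At w: q is true, <>r is true, so q -> <>r is true.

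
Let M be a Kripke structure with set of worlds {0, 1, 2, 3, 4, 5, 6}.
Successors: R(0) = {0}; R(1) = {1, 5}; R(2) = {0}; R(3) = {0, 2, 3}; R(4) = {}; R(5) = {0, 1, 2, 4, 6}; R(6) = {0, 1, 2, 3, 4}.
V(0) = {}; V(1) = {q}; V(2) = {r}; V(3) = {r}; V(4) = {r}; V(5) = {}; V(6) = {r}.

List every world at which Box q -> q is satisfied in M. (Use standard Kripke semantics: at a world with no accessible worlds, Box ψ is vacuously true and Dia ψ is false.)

0, 1, 2, 3, 5, 6

Recall that Box ψ holds at a world iff ψ holds at every accessible world, and Dia ψ holds iff ψ holds at some accessible world.
Let φ = Box q -> q. Evaluate φ at each world:
  0 (successors {0}): φ is true.
  1 (successors {1, 5}): φ is true.
  2 (successors {0}): φ is true.
  3 (successors {0, 2, 3}): φ is true.
  4 (successors ∅): φ is false.
  5 (successors {0, 1, 2, 4, 6}): φ is true.
  6 (successors {0, 1, 2, 3, 4}): φ is true.
For instance, at 3:
  At 3: Box q is false, q is false, so Box q -> q is true.
    At 3: Box q requires q at every successor {0, 2, 3}.
      q fails at 0, so Box q is false at 3.
Satisfying worlds: {0, 1, 2, 3, 5, 6}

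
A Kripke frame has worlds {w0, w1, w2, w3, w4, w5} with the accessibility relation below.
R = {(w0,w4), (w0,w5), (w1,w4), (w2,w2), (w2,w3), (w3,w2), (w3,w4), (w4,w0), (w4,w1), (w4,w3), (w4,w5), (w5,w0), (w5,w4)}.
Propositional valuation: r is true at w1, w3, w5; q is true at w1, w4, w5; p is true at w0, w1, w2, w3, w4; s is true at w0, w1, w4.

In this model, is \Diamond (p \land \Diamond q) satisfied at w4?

Yes

At w4: \Diamond (p \land \Diamond q) requires p \land \Diamond q at some successor in {w0, w1, w3, w5}.
  p \land \Diamond q holds at w0, so \Diamond (p \land \Diamond q) is true at w4.
    At w0: p is true, \Diamond q is true, so p \land \Diamond q is true.
      At w0: \Diamond q requires q at some successor in {w4, w5}.
        q holds at w4, so \Diamond q is true at w0.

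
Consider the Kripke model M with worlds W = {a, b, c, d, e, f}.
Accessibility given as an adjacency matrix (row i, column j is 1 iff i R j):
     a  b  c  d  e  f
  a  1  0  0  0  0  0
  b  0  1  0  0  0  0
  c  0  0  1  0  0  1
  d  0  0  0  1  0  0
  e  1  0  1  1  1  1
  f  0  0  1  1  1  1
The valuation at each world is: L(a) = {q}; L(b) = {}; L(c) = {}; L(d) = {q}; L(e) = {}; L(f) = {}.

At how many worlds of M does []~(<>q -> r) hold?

Let φ = []~(<>q -> r). Evaluate φ at each world:
  a (successors {a}): φ is true.
  b (successors {b}): φ is false.
  c (successors {c, f}): φ is false.
  d (successors {d}): φ is true.
  e (successors {a, c, d, e, f}): φ is false.
  f (successors {c, d, e, f}): φ is false.
For instance, at b:
  At b: []~(<>q -> r) requires ~(<>q -> r) at every successor {b}.
    ~(<>q -> r) fails at b, so []~(<>q -> r) is false at b.
      At b: <>q -> r is true, so ~(<>q -> r) is false.
Satisfying worlds: {a, d}

2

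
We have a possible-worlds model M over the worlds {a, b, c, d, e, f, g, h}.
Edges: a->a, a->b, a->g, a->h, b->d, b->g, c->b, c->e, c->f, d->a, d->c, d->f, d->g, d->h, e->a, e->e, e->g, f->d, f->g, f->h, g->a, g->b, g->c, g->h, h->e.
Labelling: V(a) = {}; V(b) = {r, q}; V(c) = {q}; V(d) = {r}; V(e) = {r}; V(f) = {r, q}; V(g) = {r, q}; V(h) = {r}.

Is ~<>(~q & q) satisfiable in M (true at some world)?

Yes

Let φ = ~<>(~q & q). Evaluate φ at each world:
  a (successors {a, b, g, h}): φ is true.
  b (successors {d, g}): φ is true.
  c (successors {b, e, f}): φ is true.
  d (successors {a, c, f, g, h}): φ is true.
  e (successors {a, e, g}): φ is true.
  f (successors {d, g, h}): φ is true.
  g (successors {a, b, c, h}): φ is true.
  h (successors {e}): φ is true.
Detail at a (witness):
  At a: <>(~q & q) is false, so ~<>(~q & q) is true.
    At a: <>(~q & q) requires ~q & q at some successor in {a, b, g, h}.
      At a: ~q & q is false.
      At b: ~q & q is false.
      At g: ~q & q is false.
      At h: ~q & q is false.
    So <>(~q & q) is false at a.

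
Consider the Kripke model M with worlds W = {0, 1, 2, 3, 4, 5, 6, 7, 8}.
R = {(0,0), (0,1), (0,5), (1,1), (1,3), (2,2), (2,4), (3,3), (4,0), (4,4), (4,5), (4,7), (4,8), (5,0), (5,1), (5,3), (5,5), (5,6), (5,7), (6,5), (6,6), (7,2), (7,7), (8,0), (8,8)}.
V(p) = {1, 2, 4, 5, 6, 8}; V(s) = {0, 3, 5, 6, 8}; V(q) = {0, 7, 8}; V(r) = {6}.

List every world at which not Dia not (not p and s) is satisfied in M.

3

Let φ = not Dia not (not p and s). Evaluate φ at each world:
  0 (successors {0, 1, 5}): φ is false.
  1 (successors {1, 3}): φ is false.
  2 (successors {2, 4}): φ is false.
  3 (successors {3}): φ is true.
  4 (successors {0, 4, 5, 7, 8}): φ is false.
  5 (successors {0, 1, 3, 5, 6, 7}): φ is false.
  6 (successors {5, 6}): φ is false.
  7 (successors {2, 7}): φ is false.
  8 (successors {0, 8}): φ is false.
For instance, at 3:
  At 3: Dia not (not p and s) is false, so not Dia not (not p and s) is true.
    At 3: Dia not (not p and s) requires not (not p and s) at some successor in {3}.
      At 3: not (not p and s) is false.
    So Dia not (not p and s) is false at 3.
Satisfying worlds: {3}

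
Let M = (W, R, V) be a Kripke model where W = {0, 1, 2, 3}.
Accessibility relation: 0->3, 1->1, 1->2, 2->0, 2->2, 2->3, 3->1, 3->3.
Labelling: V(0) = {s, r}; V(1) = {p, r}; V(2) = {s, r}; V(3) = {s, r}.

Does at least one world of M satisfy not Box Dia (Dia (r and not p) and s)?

Let φ = not Box Dia (Dia (r and not p) and s). Evaluate φ at each world:
  0 (successors {3}): φ is false.
  1 (successors {1, 2}): φ is false.
  2 (successors {0, 2, 3}): φ is false.
  3 (successors {1, 3}): φ is false.
For instance, at 1:
  At 1: Box Dia (Dia (r and not p) and s) is true, so not Box Dia (Dia (r and not p) and s) is false.
    At 1: Box Dia (Dia (r and not p) and s) requires Dia (Dia (r and not p) and s) at every successor {1, 2}.
      At 1: Dia (Dia (r and not p) and s) is true.
      At 2: Dia (Dia (r and not p) and s) is true.
    So Box Dia (Dia (r and not p) and s) is true at 1.

No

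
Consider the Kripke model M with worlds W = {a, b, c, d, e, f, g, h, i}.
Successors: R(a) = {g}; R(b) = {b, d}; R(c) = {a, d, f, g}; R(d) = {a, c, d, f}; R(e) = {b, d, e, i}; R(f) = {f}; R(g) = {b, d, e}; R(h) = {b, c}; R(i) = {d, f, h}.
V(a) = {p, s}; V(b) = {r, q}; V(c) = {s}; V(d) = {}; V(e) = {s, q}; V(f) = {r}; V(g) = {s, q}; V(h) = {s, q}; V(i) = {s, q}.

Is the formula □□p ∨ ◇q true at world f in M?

No

Recall that □ψ holds at a world iff ψ holds at every accessible world, and ◇ψ holds iff ψ holds at some accessible world.
At f: □□p is false, ◇q is false, so □□p ∨ ◇q is false.
  At f: □□p requires □p at every successor {f}.
    □p fails at f, so □□p is false at f.
      At f: □p requires p at every successor {f}.
        p fails at f, so □p is false at f.
  At f: ◇q requires q at some successor in {f}.
    At f: q is false.
  So ◇q is false at f.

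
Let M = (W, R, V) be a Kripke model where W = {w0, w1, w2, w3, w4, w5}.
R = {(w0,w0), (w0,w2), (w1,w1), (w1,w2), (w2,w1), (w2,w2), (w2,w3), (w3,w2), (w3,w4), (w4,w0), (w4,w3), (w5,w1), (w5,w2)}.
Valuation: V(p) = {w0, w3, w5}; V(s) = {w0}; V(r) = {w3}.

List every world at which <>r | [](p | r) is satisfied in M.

Recall that []ψ holds at a world iff ψ holds at every accessible world, and <>ψ holds iff ψ holds at some accessible world.
Let φ = <>r | [](p | r). Evaluate φ at each world:
  w0 (successors {w0, w2}): φ is false.
  w1 (successors {w1, w2}): φ is false.
  w2 (successors {w1, w2, w3}): φ is true.
  w3 (successors {w2, w4}): φ is false.
  w4 (successors {w0, w3}): φ is true.
  w5 (successors {w1, w2}): φ is false.
For instance, at w2:
  At w2: <>r is true, [](p | r) is false, so <>r | [](p | r) is true.
    At w2: <>r requires r at some successor in {w1, w2, w3}.
      r holds at w3, so <>r is true at w2.
    At w2: [](p | r) requires p | r at every successor {w1, w2, w3}.
      p | r fails at w1, so [](p | r) is false at w2.
Satisfying worlds: {w2, w4}

w2, w4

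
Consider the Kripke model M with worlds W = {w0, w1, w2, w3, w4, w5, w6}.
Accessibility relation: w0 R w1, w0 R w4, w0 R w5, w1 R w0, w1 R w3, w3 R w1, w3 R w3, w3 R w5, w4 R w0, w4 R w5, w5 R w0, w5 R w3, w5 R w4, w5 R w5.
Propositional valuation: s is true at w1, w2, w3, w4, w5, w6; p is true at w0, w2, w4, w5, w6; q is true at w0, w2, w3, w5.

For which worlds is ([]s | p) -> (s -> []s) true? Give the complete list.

w0, w1, w2, w3, w6

Recall that []ψ holds at a world iff ψ holds at every accessible world, and <>ψ holds iff ψ holds at some accessible world.
Let φ = ([]s | p) -> (s -> []s). Evaluate φ at each world:
  w0 (successors {w1, w4, w5}): φ is true.
  w1 (successors {w0, w3}): φ is true.
  w2 (successors ∅): φ is true.
  w3 (successors {w1, w3, w5}): φ is true.
  w4 (successors {w0, w5}): φ is false.
  w5 (successors {w0, w3, w4, w5}): φ is false.
  w6 (successors ∅): φ is true.
For instance, at w5:
  At w5: []s | p is true, s -> []s is false, so ([]s | p) -> (s -> []s) is false.
    At w5: []s is false, p is true, so []s | p is true.
      At w5: []s requires s at every successor {w0, w3, w4, w5}.
        s fails at w0, so []s is false at w5.
    At w5: s is true, []s is false, so s -> []s is false.
      At w5: []s requires s at every successor {w0, w3, w4, w5}.
        s fails at w0, so []s is false at w5.
Satisfying worlds: {w0, w1, w2, w3, w6}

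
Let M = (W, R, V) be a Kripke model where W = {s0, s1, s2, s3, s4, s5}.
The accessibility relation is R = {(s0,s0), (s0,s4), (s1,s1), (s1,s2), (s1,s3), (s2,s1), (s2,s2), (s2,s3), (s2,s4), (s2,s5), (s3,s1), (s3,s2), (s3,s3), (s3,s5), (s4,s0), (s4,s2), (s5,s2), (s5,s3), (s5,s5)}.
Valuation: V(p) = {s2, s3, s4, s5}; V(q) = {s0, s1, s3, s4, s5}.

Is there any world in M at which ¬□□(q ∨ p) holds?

Let φ = ¬□□(q ∨ p). Evaluate φ at each world:
  s0 (successors {s0, s4}): φ is false.
  s1 (successors {s1, s2, s3}): φ is false.
  s2 (successors {s1, s2, s3, s4, s5}): φ is false.
  s3 (successors {s1, s2, s3, s5}): φ is false.
  s4 (successors {s0, s2}): φ is false.
  s5 (successors {s2, s3, s5}): φ is false.
For instance, at s5:
  At s5: □□(q ∨ p) is true, so ¬□□(q ∨ p) is false.
    At s5: □□(q ∨ p) requires □(q ∨ p) at every successor {s2, s3, s5}.
      At s2: □(q ∨ p) is true.
      At s3: □(q ∨ p) is true.
      At s5: □(q ∨ p) is true.
    So □□(q ∨ p) is true at s5.

No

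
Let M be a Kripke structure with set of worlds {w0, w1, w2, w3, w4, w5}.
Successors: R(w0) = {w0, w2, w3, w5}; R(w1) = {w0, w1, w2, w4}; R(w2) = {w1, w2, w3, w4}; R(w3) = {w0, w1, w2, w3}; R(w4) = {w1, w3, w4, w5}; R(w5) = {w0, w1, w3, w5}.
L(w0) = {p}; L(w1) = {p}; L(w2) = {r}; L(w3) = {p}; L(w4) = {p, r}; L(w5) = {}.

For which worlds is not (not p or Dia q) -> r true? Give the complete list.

Let φ = not (not p or Dia q) -> r. Evaluate φ at each world:
  w0 (successors {w0, w2, w3, w5}): φ is false.
  w1 (successors {w0, w1, w2, w4}): φ is false.
  w2 (successors {w1, w2, w3, w4}): φ is true.
  w3 (successors {w0, w1, w2, w3}): φ is false.
  w4 (successors {w1, w3, w4, w5}): φ is true.
  w5 (successors {w0, w1, w3, w5}): φ is true.
For instance, at w3:
  At w3: not (not p or Dia q) is true, r is false, so not (not p or Dia q) -> r is false.
    At w3: not p or Dia q is false, so not (not p or Dia q) is true.
      At w3: not p is false, Dia q is false, so not p or Dia q is false.
Satisfying worlds: {w2, w4, w5}

w2, w4, w5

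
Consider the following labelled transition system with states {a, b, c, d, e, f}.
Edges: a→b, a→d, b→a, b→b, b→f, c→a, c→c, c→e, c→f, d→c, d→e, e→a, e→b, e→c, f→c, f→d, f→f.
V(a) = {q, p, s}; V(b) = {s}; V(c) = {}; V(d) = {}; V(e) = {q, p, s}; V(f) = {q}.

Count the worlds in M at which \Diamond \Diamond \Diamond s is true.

Recall that \Diamond ψ holds at a world iff ψ holds at some accessible world.
Let φ = \Diamond \Diamond \Diamond s. Evaluate φ at each world:
  a (successors {b, d}): φ is true.
  b (successors {a, b, f}): φ is true.
  c (successors {a, c, e, f}): φ is true.
  d (successors {c, e}): φ is true.
  e (successors {a, b, c}): φ is true.
  f (successors {c, d, f}): φ is true.
For instance, at b:
  At b: \Diamond \Diamond \Diamond s requires \Diamond \Diamond s at some successor in {a, b, f}.
    \Diamond \Diamond s holds at a, so \Diamond \Diamond \Diamond s is true at b.
      At a: \Diamond \Diamond s requires \Diamond s at some successor in {b, d}.
        \Diamond s holds at b, so \Diamond \Diamond s is true at a.
Satisfying worlds: {a, b, c, d, e, f}

6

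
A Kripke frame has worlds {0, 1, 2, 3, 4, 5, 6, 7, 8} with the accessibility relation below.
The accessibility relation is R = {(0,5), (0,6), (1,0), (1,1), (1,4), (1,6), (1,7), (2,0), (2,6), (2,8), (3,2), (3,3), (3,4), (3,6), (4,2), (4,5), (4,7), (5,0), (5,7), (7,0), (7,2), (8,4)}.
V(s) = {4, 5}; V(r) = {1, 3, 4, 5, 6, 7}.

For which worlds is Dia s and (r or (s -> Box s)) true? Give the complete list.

0, 1, 3, 4, 8

Let φ = Dia s and (r or (s -> Box s)). Evaluate φ at each world:
  0 (successors {5, 6}): φ is true.
  1 (successors {0, 1, 4, 6, 7}): φ is true.
  2 (successors {0, 6, 8}): φ is false.
  3 (successors {2, 3, 4, 6}): φ is true.
  4 (successors {2, 5, 7}): φ is true.
  5 (successors {0, 7}): φ is false.
  6 (successors ∅): φ is false.
  7 (successors {0, 2}): φ is false.
  8 (successors {4}): φ is true.
For instance, at 8:
  At 8: Dia s is true, r or (s -> Box s) is true, so Dia s and (r or (s -> Box s)) is true.
    At 8: Dia s requires s at some successor in {4}.
      s holds at 4, so Dia s is true at 8.
    At 8: r is false, s -> Box s is true, so r or (s -> Box s) is true.
      At 8: s is false, Box s is true, so s -> Box s is true.
Satisfying worlds: {0, 1, 3, 4, 8}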